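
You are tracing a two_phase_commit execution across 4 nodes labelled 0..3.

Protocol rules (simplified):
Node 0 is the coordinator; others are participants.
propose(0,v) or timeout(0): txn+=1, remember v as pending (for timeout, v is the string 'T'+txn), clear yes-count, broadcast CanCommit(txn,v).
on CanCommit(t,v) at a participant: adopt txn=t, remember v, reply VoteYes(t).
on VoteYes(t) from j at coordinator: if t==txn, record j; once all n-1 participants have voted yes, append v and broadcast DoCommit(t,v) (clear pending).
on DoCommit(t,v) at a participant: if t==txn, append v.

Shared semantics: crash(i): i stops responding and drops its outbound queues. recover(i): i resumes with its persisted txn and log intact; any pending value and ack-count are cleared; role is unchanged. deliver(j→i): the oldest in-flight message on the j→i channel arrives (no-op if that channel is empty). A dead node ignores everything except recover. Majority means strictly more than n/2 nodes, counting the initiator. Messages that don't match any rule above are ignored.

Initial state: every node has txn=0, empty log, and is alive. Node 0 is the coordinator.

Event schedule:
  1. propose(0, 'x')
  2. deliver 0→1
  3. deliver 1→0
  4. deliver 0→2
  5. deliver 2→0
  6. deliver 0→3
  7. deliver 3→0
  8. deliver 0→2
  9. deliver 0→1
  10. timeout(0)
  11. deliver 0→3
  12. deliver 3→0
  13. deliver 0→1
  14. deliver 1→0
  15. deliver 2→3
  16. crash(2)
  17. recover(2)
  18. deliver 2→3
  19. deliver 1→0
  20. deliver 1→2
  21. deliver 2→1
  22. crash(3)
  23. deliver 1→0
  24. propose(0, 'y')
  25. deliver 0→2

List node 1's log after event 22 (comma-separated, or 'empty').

1. propose(0,'x'):  <0:coor t1 ->
2. deliver 0→1:  <1:part t1 ->
3. deliver 1→0:  nop
4. deliver 0→2:  <2:part t1 ->
5. deliver 2→0:  nop
6. deliver 0→3:  <3:part t1 ->
7. deliver 3→0:  <0:coor t1 x>
8. deliver 0→2:  <2:part t1 x>
9. deliver 0→1:  <1:part t1 x>
10. timeout(0):  <0:coor t2 x>
11. deliver 0→3:  <3:part t1 x>
12. deliver 3→0:  nop
13. deliver 0→1:  <1:part t2 x>
14. deliver 1→0:  nop
15. deliver 2→3:  nop
16. crash(2):  <2:✗part t1 x>
17. recover(2):  <2:part t1 x>
18. deliver 2→3:  nop
19. deliver 1→0:  nop
20. deliver 1→2:  nop
21. deliver 2→1:  nop
22. crash(3):  <3:✗part t1 x>

x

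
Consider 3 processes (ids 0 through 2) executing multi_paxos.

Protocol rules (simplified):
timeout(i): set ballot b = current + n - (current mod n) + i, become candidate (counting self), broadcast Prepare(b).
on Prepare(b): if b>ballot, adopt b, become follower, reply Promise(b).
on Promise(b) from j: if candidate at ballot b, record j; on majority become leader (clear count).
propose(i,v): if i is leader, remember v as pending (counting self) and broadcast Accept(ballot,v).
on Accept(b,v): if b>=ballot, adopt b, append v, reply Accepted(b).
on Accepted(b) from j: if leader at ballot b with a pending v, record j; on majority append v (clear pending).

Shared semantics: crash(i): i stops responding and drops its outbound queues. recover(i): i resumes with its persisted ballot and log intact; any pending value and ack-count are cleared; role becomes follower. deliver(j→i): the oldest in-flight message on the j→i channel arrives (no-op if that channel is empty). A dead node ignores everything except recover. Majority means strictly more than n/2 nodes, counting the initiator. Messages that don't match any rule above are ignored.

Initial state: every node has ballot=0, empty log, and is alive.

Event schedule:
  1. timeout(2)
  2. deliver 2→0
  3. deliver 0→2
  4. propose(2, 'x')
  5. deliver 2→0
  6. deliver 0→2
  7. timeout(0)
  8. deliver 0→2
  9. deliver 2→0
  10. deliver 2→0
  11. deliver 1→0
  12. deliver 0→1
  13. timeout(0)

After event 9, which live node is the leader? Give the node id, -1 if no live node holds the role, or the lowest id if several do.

0

step 1 timeout(2): 2={cand,b=5,log=-}
step 2 deliver 2→0: 0={foll,b=5,log=-}
step 3 deliver 0→2: 2={lead,b=5,log=-}
step 4 propose(2,'x'): —
step 5 deliver 2→0: 0={foll,b=5,log=x}
step 6 deliver 0→2: 2={lead,b=5,log=x}
step 7 timeout(0): 0={cand,b=6,log=x}
step 8 deliver 0→2: 2={foll,b=6,log=x}
step 9 deliver 2→0: 0={lead,b=6,log=x}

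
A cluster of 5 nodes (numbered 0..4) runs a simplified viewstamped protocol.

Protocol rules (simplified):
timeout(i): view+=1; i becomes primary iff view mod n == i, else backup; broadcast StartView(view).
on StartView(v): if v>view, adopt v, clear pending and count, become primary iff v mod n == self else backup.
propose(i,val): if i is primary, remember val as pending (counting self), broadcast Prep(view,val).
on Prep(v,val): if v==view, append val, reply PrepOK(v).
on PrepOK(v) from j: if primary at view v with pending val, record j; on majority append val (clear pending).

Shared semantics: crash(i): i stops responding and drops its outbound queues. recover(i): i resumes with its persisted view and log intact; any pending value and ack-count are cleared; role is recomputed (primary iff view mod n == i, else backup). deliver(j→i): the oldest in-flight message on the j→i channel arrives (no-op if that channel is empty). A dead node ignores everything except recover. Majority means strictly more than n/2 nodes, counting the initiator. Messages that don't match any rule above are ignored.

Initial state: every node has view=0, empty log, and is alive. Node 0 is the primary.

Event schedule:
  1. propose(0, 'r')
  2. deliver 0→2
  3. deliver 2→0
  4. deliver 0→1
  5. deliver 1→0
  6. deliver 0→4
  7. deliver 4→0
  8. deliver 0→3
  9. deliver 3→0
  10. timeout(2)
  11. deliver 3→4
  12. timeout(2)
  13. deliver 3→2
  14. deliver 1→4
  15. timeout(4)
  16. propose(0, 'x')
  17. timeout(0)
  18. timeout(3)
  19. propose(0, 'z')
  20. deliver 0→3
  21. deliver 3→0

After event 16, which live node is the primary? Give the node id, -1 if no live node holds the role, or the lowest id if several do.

0

after 1 — propose(0,'r'): ·
after 2 — deliver 0→2: n2:back/v0/[r]
after 3 — deliver 2→0: ·
after 4 — deliver 0→1: n1:back/v0/[r]
after 5 — deliver 1→0: n0:prim/v0/[r]
after 6 — deliver 0→4: n4:back/v0/[r]
after 7 — deliver 4→0: ·
after 8 — deliver 0→3: n3:back/v0/[r]
after 9 — deliver 3→0: ·
after 10 — timeout(2): n2:back/v1/[r]
after 11 — deliver 3→4: ·
after 12 — timeout(2): n2:prim/v2/[r]
after 13 — deliver 3→2: ·
after 14 — deliver 1→4: ·
after 15 — timeout(4): n4:back/v1/[r]
after 16 — propose(0,'x'): ·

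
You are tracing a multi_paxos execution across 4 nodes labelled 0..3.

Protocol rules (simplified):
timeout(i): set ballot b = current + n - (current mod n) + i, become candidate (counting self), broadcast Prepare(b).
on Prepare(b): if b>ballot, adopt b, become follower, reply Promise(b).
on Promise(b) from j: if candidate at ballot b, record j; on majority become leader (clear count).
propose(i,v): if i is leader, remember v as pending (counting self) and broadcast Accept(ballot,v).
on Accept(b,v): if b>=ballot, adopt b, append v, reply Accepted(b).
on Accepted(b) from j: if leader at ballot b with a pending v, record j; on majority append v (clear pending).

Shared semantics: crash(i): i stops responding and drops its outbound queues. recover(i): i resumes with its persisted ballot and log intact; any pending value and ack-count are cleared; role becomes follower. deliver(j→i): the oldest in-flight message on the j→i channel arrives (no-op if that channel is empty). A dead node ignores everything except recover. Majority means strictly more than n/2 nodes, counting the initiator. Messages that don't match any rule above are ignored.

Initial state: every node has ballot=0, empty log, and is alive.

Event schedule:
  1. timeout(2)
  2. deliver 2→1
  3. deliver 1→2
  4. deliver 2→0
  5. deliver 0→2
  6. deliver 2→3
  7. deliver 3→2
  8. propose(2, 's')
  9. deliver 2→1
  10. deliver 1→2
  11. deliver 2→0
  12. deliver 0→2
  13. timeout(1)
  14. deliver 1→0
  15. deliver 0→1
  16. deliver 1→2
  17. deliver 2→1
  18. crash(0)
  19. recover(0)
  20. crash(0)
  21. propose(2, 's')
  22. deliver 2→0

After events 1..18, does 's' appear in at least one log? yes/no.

after 1 — timeout(2): n2:cand/b6/[-]
after 2 — deliver 2→1: n1:foll/b6/[-]
after 3 — deliver 1→2: ·
after 4 — deliver 2→0: n0:foll/b6/[-]
after 5 — deliver 0→2: n2:lead/b6/[-]
after 6 — deliver 2→3: n3:foll/b6/[-]
after 7 — deliver 3→2: ·
after 8 — propose(2,'s'): ·
after 9 — deliver 2→1: n1:foll/b6/[s]
after 10 — deliver 1→2: ·
after 11 — deliver 2→0: n0:foll/b6/[s]
after 12 — deliver 0→2: n2:lead/b6/[s]
after 13 — timeout(1): n1:cand/b9/[s]
after 14 — deliver 1→0: n0:foll/b9/[s]
after 15 — deliver 0→1: ·
after 16 — deliver 1→2: n2:foll/b9/[s]
after 17 — deliver 2→1: n1:lead/b9/[s]
after 18 — crash(0): n0:✗foll/b9/[s]

yes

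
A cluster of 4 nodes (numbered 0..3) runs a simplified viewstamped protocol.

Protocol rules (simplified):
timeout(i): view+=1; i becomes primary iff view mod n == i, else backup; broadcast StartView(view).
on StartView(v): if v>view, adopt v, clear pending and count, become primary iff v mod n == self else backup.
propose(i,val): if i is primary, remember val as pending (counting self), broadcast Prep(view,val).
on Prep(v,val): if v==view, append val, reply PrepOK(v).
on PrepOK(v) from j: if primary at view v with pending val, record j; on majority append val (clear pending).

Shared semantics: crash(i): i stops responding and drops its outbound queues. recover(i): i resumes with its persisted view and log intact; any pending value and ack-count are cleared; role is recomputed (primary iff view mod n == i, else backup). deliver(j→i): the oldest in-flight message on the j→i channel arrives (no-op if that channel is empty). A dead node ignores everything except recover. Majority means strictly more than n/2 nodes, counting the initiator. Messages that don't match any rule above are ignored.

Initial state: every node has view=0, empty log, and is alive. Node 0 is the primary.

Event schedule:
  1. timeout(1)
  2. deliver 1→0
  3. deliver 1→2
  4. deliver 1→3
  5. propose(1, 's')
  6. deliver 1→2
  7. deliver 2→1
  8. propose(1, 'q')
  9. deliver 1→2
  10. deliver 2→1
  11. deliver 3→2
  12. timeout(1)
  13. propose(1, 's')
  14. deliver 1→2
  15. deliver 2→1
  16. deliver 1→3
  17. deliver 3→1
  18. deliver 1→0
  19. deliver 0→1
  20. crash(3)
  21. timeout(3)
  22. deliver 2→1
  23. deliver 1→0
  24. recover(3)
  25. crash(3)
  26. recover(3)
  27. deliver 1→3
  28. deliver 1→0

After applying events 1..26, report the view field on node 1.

e1 timeout(1): 1[prim,v=1,-]
e2 deliver 1→0: 0[back,v=1,-]
e3 deliver 1→2: 2[back,v=1,-]
e4 deliver 1→3: 3[back,v=1,-]
e5 propose(1,'s'): ·
e6 deliver 1→2: 2[back,v=1,s]
e7 deliver 2→1: ·
e8 propose(1,'q'): ·
e9 deliver 1→2: 2[back,v=1,s,q]
e10 deliver 2→1: ·
e11 deliver 3→2: ·
e12 timeout(1): 1[back,v=2,-]
e13 propose(1,'s'): ·
e14 deliver 1→2: 2[prim,v=2,s,q]
e15 deliver 2→1: ·
e16 deliver 1→3: 3[back,v=1,s]
e17 deliver 3→1: ·
e18 deliver 1→0: 0[back,v=1,s]
e19 deliver 0→1: ·
e20 crash(3): 3[✗back,v=1,s]
e21 timeout(3): ·
e22 deliver 2→1: ·
e23 deliver 1→0: 0[back,v=1,s,q]
e24 recover(3): 3[back,v=1,s]
e25 crash(3): 3[✗back,v=1,s]
e26 recover(3): 3[back,v=1,s]

2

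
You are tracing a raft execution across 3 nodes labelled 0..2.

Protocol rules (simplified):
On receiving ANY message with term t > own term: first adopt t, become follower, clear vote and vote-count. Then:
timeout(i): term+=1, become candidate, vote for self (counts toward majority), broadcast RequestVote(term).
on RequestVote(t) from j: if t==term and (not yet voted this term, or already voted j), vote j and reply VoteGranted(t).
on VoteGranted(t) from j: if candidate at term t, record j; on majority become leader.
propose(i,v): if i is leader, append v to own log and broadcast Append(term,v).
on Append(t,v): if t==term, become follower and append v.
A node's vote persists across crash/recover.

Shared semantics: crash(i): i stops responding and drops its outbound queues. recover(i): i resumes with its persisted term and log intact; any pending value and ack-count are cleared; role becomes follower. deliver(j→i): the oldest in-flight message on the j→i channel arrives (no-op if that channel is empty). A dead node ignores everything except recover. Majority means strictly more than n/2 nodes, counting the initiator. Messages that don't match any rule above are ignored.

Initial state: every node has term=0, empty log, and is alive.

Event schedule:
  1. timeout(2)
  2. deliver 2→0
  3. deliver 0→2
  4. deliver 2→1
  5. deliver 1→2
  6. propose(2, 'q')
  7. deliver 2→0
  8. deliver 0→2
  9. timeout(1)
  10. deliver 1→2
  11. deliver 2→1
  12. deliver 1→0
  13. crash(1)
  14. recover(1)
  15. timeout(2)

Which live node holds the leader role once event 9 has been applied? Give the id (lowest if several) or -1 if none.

1. timeout(2):  <2:cand t1 ->
2. deliver 2→0:  <0:foll t1 ->
3. deliver 0→2:  <2:lead t1 ->
4. deliver 2→1:  <1:foll t1 ->
5. deliver 1→2:  nop
6. propose(2,'q'):  <2:lead t1 q>
7. deliver 2→0:  <0:foll t1 q>
8. deliver 0→2:  nop
9. timeout(1):  <1:cand t2 ->

2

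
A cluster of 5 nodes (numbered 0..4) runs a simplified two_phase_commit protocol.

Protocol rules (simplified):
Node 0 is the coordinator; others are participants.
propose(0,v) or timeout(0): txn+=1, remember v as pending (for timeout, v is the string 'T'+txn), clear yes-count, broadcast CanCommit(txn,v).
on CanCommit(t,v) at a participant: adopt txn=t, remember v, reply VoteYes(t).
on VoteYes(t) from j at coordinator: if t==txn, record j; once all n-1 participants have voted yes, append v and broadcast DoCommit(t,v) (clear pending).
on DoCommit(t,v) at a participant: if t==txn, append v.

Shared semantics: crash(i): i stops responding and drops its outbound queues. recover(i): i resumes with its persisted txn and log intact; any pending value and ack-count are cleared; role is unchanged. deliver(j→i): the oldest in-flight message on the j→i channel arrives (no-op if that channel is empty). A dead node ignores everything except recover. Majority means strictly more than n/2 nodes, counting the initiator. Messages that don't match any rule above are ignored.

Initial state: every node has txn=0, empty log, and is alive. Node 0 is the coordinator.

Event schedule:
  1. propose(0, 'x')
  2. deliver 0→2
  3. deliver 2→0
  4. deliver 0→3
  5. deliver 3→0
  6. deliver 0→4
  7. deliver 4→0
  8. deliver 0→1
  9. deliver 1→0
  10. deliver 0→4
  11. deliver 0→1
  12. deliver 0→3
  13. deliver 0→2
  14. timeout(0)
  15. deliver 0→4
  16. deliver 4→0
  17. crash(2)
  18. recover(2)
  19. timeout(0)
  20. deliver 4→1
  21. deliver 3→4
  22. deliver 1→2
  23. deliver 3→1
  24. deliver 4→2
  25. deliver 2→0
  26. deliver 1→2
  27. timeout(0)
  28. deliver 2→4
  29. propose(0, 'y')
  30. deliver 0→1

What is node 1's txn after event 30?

[1] propose(0,'x') → N0(coor t1 [-])
[2] deliver 0→2 → N2(part t1 [-])
[3] deliver 2→0 → ∅
[4] deliver 0→3 → N3(part t1 [-])
[5] deliver 3→0 → ∅
[6] deliver 0→4 → N4(part t1 [-])
[7] deliver 4→0 → ∅
[8] deliver 0→1 → N1(part t1 [-])
[9] deliver 1→0 → N0(coor t1 [x])
[10] deliver 0→4 → N4(part t1 [x])
[11] deliver 0→1 → N1(part t1 [x])
[12] deliver 0→3 → N3(part t1 [x])
[13] deliver 0→2 → N2(part t1 [x])
[14] timeout(0) → N0(coor t2 [x])
[15] deliver 0→4 → N4(part t2 [x])
[16] deliver 4→0 → ∅
[17] crash(2) → N2(✗part t1 [x])
[18] recover(2) → N2(part t1 [x])
[19] timeout(0) → N0(coor t3 [x])
[20] deliver 4→1 → ∅
[21] deliver 3→4 → ∅
[22] deliver 1→2 → ∅
[23] deliver 3→1 → ∅
[24] deliver 4→2 → ∅
[25] deliver 2→0 → ∅
[26] deliver 1→2 → ∅
[27] timeout(0) → N0(coor t4 [x])
[28] deliver 2→4 → ∅
[29] propose(0,'y') → N0(coor t5 [x])
[30] deliver 0→1 → N1(part t2 [x])

2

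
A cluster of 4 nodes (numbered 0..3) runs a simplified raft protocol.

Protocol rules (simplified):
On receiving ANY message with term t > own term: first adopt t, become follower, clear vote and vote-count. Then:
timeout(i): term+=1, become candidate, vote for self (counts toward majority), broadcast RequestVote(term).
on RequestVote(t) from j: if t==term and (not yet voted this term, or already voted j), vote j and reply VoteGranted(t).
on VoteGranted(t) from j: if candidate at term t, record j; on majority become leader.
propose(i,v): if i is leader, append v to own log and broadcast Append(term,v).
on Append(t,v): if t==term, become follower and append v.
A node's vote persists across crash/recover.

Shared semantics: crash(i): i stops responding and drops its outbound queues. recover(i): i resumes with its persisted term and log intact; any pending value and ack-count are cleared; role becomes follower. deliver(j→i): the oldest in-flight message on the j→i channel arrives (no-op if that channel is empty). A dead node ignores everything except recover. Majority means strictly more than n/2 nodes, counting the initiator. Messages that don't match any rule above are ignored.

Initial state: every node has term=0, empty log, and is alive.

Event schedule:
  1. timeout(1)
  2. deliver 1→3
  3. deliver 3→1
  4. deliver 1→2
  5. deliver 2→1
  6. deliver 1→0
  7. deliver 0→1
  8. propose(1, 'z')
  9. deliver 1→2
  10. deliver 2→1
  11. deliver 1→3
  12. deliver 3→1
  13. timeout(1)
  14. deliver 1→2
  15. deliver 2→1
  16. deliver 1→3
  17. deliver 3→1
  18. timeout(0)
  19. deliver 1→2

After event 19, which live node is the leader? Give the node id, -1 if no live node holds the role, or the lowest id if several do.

1

e1 timeout(1): 1[cand,t=1,-]
e2 deliver 1→3: 3[foll,t=1,-]
e3 deliver 3→1: ·
e4 deliver 1→2: 2[foll,t=1,-]
e5 deliver 2→1: 1[lead,t=1,-]
e6 deliver 1→0: 0[foll,t=1,-]
e7 deliver 0→1: ·
e8 propose(1,'z'): 1[lead,t=1,z]
e9 deliver 1→2: 2[foll,t=1,z]
e10 deliver 2→1: ·
e11 deliver 1→3: 3[foll,t=1,z]
e12 deliver 3→1: ·
e13 timeout(1): 1[cand,t=2,z]
e14 deliver 1→2: 2[foll,t=2,z]
e15 deliver 2→1: ·
e16 deliver 1→3: 3[foll,t=2,z]
e17 deliver 3→1: 1[lead,t=2,z]
e18 timeout(0): 0[cand,t=2,-]
e19 deliver 1→2: ·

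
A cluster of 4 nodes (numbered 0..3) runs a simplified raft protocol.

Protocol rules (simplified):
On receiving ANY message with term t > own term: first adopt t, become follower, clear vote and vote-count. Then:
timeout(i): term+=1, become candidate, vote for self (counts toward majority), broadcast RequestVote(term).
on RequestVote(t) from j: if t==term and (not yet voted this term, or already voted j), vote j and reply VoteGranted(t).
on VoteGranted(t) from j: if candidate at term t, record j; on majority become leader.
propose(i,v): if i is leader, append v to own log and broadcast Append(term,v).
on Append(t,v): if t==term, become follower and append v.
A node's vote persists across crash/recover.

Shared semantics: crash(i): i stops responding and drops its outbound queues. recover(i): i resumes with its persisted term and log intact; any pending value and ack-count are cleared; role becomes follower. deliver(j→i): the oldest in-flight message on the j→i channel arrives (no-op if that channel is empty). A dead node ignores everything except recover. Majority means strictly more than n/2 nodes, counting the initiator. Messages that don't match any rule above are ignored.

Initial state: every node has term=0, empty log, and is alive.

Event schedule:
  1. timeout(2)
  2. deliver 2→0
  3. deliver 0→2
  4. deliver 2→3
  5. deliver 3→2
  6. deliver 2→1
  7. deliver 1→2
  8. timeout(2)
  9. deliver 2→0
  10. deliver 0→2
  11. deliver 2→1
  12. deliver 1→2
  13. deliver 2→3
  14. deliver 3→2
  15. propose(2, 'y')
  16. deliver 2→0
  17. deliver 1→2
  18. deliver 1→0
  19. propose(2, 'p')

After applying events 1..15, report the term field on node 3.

2

after 1 — timeout(2): n2:cand/t1/[-]
after 2 — deliver 2→0: n0:foll/t1/[-]
after 3 — deliver 0→2: ·
after 4 — deliver 2→3: n3:foll/t1/[-]
after 5 — deliver 3→2: n2:lead/t1/[-]
after 6 — deliver 2→1: n1:foll/t1/[-]
after 7 — deliver 1→2: ·
after 8 — timeout(2): n2:cand/t2/[-]
after 9 — deliver 2→0: n0:foll/t2/[-]
after 10 — deliver 0→2: ·
after 11 — deliver 2→1: n1:foll/t2/[-]
after 12 — deliver 1→2: n2:lead/t2/[-]
after 13 — deliver 2→3: n3:foll/t2/[-]
after 14 — deliver 3→2: ·
after 15 — propose(2,'y'): n2:lead/t2/[y]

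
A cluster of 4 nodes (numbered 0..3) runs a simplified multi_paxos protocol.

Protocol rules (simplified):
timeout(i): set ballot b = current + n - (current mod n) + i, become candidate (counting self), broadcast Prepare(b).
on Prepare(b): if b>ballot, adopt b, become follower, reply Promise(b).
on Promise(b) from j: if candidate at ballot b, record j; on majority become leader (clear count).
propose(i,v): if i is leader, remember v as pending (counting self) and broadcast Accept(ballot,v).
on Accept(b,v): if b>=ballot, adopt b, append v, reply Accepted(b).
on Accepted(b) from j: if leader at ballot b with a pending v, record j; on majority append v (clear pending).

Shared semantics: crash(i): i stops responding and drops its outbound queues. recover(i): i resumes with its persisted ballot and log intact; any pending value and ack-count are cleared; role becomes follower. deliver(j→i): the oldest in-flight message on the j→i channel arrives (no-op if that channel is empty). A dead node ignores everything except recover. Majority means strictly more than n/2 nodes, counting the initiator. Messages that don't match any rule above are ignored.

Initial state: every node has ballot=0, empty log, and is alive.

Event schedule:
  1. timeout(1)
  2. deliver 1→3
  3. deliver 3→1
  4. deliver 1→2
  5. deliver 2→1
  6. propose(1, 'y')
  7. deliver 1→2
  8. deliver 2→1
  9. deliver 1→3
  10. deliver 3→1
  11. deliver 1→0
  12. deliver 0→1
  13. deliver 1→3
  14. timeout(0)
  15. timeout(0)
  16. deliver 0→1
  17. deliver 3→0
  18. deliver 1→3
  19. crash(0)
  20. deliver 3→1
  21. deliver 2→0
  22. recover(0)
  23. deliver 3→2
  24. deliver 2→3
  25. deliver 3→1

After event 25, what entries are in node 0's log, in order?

empty

[1] timeout(1) → N1(cand b5 [-])
[2] deliver 1→3 → N3(foll b5 [-])
[3] deliver 3→1 → ∅
[4] deliver 1→2 → N2(foll b5 [-])
[5] deliver 2→1 → N1(lead b5 [-])
[6] propose(1,'y') → ∅
[7] deliver 1→2 → N2(foll b5 [y])
[8] deliver 2→1 → ∅
[9] deliver 1→3 → N3(foll b5 [y])
[10] deliver 3→1 → N1(lead b5 [y])
[11] deliver 1→0 → N0(foll b5 [-])
[12] deliver 0→1 → ∅
[13] deliver 1→3 → ∅
[14] timeout(0) → N0(cand b8 [-])
[15] timeout(0) → N0(cand b12 [-])
[16] deliver 0→1 → N1(foll b8 [y])
[17] deliver 3→0 → ∅
[18] deliver 1→3 → ∅
[19] crash(0) → N0(✗cand b12 [-])
[20] deliver 3→1 → ∅
[21] deliver 2→0 → ∅
[22] recover(0) → N0(foll b12 [-])
[23] deliver 3→2 → ∅
[24] deliver 2→3 → ∅
[25] deliver 3→1 → ∅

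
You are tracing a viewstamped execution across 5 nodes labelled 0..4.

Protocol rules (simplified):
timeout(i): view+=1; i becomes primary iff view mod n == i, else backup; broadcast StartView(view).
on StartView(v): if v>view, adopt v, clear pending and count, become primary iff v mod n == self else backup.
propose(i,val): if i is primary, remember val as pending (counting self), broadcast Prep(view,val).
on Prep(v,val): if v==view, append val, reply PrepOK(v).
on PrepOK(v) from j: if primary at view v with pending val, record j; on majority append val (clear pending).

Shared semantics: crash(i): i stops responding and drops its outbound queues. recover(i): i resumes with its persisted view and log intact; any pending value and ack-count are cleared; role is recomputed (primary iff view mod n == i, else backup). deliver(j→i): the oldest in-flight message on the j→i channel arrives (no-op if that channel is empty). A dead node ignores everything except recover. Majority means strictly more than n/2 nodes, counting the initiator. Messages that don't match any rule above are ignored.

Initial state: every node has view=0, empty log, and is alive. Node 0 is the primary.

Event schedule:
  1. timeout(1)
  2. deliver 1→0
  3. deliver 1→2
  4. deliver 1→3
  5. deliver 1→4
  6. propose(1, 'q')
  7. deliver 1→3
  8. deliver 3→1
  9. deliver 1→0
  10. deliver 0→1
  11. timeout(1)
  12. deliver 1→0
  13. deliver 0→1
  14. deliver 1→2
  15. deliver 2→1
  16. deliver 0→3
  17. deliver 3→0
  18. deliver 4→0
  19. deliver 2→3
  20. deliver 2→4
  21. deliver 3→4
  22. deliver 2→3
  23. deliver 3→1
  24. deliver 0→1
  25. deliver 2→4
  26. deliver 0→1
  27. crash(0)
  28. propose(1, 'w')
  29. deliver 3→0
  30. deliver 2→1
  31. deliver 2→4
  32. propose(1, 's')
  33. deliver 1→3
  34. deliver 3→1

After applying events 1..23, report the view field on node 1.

1. timeout(1):  <1:prim v1 ->
2. deliver 1→0:  <0:back v1 ->
3. deliver 1→2:  <2:back v1 ->
4. deliver 1→3:  <3:back v1 ->
5. deliver 1→4:  <4:back v1 ->
6. propose(1,'q'):  nop
7. deliver 1→3:  <3:back v1 q>
8. deliver 3→1:  nop
9. deliver 1→0:  <0:back v1 q>
10. deliver 0→1:  <1:prim v1 q>
11. timeout(1):  <1:back v2 q>
12. deliver 1→0:  <0:back v2 q>
13. deliver 0→1:  nop
14. deliver 1→2:  <2:back v1 q>
15. deliver 2→1:  nop
16. deliver 0→3:  nop
17. deliver 3→0:  nop
18. deliver 4→0:  nop
19. deliver 2→3:  nop
20. deliver 2→4:  nop
21. deliver 3→4:  nop
22. deliver 2→3:  nop
23. deliver 3→1:  nop

2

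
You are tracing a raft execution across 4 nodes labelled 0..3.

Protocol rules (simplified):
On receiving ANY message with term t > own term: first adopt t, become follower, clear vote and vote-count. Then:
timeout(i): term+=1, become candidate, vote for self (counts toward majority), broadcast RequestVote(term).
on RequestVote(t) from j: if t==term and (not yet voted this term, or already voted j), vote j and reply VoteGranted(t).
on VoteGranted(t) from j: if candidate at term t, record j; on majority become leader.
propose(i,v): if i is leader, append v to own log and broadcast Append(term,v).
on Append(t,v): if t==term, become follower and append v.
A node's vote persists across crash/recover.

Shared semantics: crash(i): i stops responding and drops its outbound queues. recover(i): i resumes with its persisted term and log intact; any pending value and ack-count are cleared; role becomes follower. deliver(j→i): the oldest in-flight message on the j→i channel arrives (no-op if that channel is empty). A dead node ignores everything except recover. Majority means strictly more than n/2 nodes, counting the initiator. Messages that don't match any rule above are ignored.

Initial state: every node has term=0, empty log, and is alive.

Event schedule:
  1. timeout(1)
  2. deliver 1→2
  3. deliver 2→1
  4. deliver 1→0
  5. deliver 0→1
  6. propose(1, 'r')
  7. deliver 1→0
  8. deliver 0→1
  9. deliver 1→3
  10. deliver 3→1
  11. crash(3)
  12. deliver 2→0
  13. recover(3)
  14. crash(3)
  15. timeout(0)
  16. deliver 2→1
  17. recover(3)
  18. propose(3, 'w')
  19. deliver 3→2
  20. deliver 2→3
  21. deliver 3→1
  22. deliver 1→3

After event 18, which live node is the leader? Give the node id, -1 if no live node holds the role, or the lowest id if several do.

after 1 — timeout(1): n1:cand/t1/[-]
after 2 — deliver 1→2: n2:foll/t1/[-]
after 3 — deliver 2→1: ·
after 4 — deliver 1→0: n0:foll/t1/[-]
after 5 — deliver 0→1: n1:lead/t1/[-]
after 6 — propose(1,'r'): n1:lead/t1/[r]
after 7 — deliver 1→0: n0:foll/t1/[r]
after 8 — deliver 0→1: ·
after 9 — deliver 1→3: n3:foll/t1/[-]
after 10 — deliver 3→1: ·
after 11 — crash(3): n3:✗foll/t1/[-]
after 12 — deliver 2→0: ·
after 13 — recover(3): n3:foll/t1/[-]
after 14 — crash(3): n3:✗foll/t1/[-]
after 15 — timeout(0): n0:cand/t2/[r]
after 16 — deliver 2→1: ·
after 17 — recover(3): n3:foll/t1/[-]
after 18 — propose(3,'w'): ·

1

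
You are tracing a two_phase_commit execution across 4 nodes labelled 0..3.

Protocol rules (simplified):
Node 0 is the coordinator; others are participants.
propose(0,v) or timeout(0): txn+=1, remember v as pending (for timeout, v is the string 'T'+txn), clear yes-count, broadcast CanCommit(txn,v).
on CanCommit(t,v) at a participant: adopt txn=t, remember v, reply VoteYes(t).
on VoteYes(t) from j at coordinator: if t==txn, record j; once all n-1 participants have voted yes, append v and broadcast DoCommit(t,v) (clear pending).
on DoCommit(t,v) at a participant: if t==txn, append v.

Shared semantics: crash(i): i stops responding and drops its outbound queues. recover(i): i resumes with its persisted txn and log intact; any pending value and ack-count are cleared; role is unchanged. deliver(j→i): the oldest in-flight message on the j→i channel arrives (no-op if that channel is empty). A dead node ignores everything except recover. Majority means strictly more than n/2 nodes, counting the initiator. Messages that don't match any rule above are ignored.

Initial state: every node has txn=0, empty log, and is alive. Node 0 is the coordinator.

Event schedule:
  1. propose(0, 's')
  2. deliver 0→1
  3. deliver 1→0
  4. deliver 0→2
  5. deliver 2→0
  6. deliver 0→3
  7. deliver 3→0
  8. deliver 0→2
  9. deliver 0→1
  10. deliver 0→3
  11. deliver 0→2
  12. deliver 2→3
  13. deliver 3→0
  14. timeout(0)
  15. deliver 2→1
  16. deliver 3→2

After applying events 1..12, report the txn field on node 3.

1

1. propose(0,'s'):  <0:coor t1 ->
2. deliver 0→1:  <1:part t1 ->
3. deliver 1→0:  nop
4. deliver 0→2:  <2:part t1 ->
5. deliver 2→0:  nop
6. deliver 0→3:  <3:part t1 ->
7. deliver 3→0:  <0:coor t1 s>
8. deliver 0→2:  <2:part t1 s>
9. deliver 0→1:  <1:part t1 s>
10. deliver 0→3:  <3:part t1 s>
11. deliver 0→2:  nop
12. deliver 2→3:  nop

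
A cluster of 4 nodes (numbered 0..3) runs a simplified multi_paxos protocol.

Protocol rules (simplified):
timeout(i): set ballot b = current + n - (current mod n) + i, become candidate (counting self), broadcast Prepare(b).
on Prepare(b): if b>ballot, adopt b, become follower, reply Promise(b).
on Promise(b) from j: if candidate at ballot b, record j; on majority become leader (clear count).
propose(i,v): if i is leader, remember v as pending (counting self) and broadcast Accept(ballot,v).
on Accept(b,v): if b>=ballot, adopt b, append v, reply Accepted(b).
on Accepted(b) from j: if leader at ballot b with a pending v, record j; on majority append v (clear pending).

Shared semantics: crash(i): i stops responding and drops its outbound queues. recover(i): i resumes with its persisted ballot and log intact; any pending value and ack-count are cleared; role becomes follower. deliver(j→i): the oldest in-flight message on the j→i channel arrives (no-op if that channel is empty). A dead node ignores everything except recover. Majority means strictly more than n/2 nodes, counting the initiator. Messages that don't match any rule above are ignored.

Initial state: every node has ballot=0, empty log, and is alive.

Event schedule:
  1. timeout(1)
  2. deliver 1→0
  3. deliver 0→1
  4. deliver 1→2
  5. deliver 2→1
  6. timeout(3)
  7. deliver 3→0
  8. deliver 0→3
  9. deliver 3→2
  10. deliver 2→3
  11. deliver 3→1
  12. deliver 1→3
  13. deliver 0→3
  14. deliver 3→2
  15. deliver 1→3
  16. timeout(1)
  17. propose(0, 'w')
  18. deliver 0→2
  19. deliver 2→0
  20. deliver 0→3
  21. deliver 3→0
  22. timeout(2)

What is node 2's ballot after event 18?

e1 timeout(1): 1[cand,b=5,-]
e2 deliver 1→0: 0[foll,b=5,-]
e3 deliver 0→1: ·
e4 deliver 1→2: 2[foll,b=5,-]
e5 deliver 2→1: 1[lead,b=5,-]
e6 timeout(3): 3[cand,b=7,-]
e7 deliver 3→0: 0[foll,b=7,-]
e8 deliver 0→3: ·
e9 deliver 3→2: 2[foll,b=7,-]
e10 deliver 2→3: 3[lead,b=7,-]
e11 deliver 3→1: 1[foll,b=7,-]
e12 deliver 1→3: ·
e13 deliver 0→3: ·
e14 deliver 3→2: ·
e15 deliver 1→3: ·
e16 timeout(1): 1[cand,b=9,-]
e17 propose(0,'w'): ·
e18 deliver 0→2: ·

7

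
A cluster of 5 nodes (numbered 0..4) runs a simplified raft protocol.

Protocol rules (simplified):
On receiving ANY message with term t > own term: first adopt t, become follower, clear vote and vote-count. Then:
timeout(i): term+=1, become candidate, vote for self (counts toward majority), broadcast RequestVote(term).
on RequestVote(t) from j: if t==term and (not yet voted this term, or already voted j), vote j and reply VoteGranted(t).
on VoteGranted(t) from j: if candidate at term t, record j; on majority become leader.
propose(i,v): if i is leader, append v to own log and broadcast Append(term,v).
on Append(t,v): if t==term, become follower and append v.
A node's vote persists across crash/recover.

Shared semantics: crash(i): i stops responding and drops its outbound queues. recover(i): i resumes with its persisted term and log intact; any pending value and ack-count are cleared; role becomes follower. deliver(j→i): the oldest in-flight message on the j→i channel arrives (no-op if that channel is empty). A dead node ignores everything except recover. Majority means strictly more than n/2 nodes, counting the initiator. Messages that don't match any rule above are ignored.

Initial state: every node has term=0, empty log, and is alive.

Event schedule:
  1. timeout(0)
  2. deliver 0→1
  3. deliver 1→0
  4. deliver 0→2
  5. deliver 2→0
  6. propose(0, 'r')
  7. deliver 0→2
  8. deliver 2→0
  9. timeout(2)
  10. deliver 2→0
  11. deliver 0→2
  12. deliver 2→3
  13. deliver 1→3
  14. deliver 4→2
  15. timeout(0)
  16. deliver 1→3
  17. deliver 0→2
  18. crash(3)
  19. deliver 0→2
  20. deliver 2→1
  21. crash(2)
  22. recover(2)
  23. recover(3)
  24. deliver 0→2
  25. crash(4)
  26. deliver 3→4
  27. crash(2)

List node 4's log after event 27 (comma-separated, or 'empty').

1. timeout(0):  <0:cand t1 ->
2. deliver 0→1:  <1:foll t1 ->
3. deliver 1→0:  nop
4. deliver 0→2:  <2:foll t1 ->
5. deliver 2→0:  <0:lead t1 ->
6. propose(0,'r'):  <0:lead t1 r>
7. deliver 0→2:  <2:foll t1 r>
8. deliver 2→0:  nop
9. timeout(2):  <2:cand t2 r>
10. deliver 2→0:  <0:foll t2 r>
11. deliver 0→2:  nop
12. deliver 2→3:  <3:foll t2 ->
13. deliver 1→3:  nop
14. deliver 4→2:  nop
15. timeout(0):  <0:cand t3 r>
16. deliver 1→3:  nop
17. deliver 0→2:  <2:foll t3 r>
18. crash(3):  <3:✗foll t2 ->
19. deliver 0→2:  nop
20. deliver 2→1:  <1:foll t2 ->
21. crash(2):  <2:✗foll t3 r>
22. recover(2):  <2:foll t3 r>
23. recover(3):  <3:foll t2 ->
24. deliver 0→2:  nop
25. crash(4):  <4:✗foll t0 ->
26. deliver 3→4:  nop
27. crash(2):  <2:✗foll t3 r>

empty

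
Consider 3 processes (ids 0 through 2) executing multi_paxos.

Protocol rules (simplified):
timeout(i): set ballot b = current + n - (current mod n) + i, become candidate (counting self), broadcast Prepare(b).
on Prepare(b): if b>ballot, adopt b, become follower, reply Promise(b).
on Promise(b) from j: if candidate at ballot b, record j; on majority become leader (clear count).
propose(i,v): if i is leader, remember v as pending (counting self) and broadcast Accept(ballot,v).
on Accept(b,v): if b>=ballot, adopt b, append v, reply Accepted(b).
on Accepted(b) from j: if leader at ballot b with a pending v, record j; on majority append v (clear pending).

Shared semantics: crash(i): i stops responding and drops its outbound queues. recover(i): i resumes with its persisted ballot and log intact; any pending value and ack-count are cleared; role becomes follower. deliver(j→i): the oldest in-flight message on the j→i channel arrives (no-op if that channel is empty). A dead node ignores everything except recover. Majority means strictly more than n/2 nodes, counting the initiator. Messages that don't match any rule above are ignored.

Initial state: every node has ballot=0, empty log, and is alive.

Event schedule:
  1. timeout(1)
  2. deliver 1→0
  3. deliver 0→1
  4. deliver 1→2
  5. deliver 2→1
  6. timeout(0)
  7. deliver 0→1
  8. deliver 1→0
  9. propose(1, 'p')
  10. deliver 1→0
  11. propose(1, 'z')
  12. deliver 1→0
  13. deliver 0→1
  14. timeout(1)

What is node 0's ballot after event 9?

6

e1 timeout(1): 1[cand,b=4,-]
e2 deliver 1→0: 0[foll,b=4,-]
e3 deliver 0→1: 1[lead,b=4,-]
e4 deliver 1→2: 2[foll,b=4,-]
e5 deliver 2→1: ·
e6 timeout(0): 0[cand,b=6,-]
e7 deliver 0→1: 1[foll,b=6,-]
e8 deliver 1→0: 0[lead,b=6,-]
e9 propose(1,'p'): ·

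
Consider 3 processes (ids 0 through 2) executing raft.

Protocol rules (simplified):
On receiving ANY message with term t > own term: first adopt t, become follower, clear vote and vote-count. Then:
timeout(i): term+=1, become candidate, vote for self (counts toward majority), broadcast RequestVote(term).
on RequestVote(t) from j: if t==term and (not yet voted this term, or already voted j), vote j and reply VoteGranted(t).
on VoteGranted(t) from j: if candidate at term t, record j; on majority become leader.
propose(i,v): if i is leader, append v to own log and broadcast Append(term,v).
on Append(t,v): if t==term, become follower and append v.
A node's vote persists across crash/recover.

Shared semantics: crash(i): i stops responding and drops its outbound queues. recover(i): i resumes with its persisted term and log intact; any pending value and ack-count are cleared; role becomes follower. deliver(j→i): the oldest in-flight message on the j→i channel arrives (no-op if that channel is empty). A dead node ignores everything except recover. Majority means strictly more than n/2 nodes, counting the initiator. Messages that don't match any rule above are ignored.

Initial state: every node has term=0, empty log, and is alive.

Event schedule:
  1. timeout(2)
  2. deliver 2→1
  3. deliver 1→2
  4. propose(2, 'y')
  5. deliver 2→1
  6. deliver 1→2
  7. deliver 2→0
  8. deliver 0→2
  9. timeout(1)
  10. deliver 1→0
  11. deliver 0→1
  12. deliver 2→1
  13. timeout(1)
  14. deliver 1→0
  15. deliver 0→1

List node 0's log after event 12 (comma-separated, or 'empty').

empty

e1 timeout(2): 2[cand,t=1,-]
e2 deliver 2→1: 1[foll,t=1,-]
e3 deliver 1→2: 2[lead,t=1,-]
e4 propose(2,'y'): 2[lead,t=1,y]
e5 deliver 2→1: 1[foll,t=1,y]
e6 deliver 1→2: ·
e7 deliver 2→0: 0[foll,t=1,-]
e8 deliver 0→2: ·
e9 timeout(1): 1[cand,t=2,y]
e10 deliver 1→0: 0[foll,t=2,-]
e11 deliver 0→1: 1[lead,t=2,y]
e12 deliver 2→1: ·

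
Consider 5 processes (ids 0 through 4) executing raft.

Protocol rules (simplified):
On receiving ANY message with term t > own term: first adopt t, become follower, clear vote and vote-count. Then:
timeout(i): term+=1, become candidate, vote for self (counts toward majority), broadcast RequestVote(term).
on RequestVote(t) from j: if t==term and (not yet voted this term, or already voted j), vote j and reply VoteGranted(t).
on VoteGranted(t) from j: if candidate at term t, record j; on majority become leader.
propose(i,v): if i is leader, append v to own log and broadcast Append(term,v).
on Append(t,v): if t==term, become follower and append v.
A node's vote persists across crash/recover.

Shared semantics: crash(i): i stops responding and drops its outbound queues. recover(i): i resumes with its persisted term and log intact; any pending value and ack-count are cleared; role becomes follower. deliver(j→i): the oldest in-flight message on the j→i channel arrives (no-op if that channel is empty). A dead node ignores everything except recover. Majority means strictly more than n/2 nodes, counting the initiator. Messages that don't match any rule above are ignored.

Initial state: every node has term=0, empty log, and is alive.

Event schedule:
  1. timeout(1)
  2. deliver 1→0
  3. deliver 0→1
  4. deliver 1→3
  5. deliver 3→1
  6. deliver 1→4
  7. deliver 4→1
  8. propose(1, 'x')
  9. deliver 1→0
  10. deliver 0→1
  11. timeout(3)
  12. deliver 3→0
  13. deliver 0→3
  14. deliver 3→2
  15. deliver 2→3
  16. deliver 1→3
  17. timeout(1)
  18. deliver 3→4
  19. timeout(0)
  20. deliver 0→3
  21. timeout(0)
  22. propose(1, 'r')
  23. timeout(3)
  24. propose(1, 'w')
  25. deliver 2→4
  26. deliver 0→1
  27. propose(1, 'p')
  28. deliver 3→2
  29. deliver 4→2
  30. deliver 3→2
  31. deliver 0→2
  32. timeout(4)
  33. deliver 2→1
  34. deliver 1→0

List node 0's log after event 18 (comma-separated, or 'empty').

after 1 — timeout(1): n1:cand/t1/[-]
after 2 — deliver 1→0: n0:foll/t1/[-]
after 3 — deliver 0→1: ·
after 4 — deliver 1→3: n3:foll/t1/[-]
after 5 — deliver 3→1: n1:lead/t1/[-]
after 6 — deliver 1→4: n4:foll/t1/[-]
after 7 — deliver 4→1: ·
after 8 — propose(1,'x'): n1:lead/t1/[x]
after 9 — deliver 1→0: n0:foll/t1/[x]
after 10 — deliver 0→1: ·
after 11 — timeout(3): n3:cand/t2/[-]
after 12 — deliver 3→0: n0:foll/t2/[x]
after 13 — deliver 0→3: ·
after 14 — deliver 3→2: n2:foll/t2/[-]
after 15 — deliver 2→3: n3:lead/t2/[-]
after 16 — deliver 1→3: ·
after 17 — timeout(1): n1:cand/t2/[x]
after 18 — deliver 3→4: n4:foll/t2/[-]

x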